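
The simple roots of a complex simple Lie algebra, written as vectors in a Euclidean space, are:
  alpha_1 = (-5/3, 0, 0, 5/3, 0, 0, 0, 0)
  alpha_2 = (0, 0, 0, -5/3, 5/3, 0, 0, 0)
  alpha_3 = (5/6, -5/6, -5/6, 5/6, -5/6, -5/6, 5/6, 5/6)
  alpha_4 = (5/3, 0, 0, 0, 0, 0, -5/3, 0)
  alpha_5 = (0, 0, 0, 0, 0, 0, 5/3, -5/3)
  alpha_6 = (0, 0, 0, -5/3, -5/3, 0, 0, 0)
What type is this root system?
type E_6

Compute the Cartan integers a_ij = 2(alpha_i, alpha_j)/(alpha_j, alpha_j); the resulting 6x6 Cartan matrix is
[[2, -1, 0, -1, 0, -1], [-1, 2, -1, 0, 0, 0], [0, -1, 2, 0, 0, 0], [-1, 0, 0, 2, -1, 0], [0, 0, 0, -1, 2, 0], [-1, 0, 0, 0, 0, 2]].
All simple roots have the same length, so the diagram is simply laced. The associated Dynkin diagram is a chain of 5 nodes with one extra node attached to the third node from one end (E_6), so the type is E_6.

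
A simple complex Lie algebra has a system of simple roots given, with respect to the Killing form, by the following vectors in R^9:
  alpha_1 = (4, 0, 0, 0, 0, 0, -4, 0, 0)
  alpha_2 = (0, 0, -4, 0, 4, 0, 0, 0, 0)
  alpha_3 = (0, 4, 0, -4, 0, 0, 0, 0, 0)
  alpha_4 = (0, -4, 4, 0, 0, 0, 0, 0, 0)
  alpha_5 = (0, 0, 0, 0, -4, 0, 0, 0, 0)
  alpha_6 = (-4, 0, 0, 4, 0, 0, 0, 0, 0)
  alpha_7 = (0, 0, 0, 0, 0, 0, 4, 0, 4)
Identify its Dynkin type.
B7

Compute the Cartan integers a_ij = 2(alpha_i, alpha_j)/(alpha_j, alpha_j); the resulting 7x7 Cartan matrix is
[[2, 0, 0, 0, 0, -1, -1], [0, 2, 0, -1, -2, 0, 0], [0, 0, 2, -1, 0, -1, 0], [0, -1, -1, 2, 0, 0, 0], [0, -1, 0, 0, 2, 0, 0], [-1, 0, -1, 0, 0, 2, 0], [-1, 0, 0, 0, 0, 0, 2]].
The roots have two lengths (squared-length ratio 2:1); the short ones are alpha_{5}. The associated Dynkin diagram is a chain of 7 nodes with a double edge at one end; the terminal node there is the unique short simple root (B_7), so the type is B_7 (the algebra so(15)).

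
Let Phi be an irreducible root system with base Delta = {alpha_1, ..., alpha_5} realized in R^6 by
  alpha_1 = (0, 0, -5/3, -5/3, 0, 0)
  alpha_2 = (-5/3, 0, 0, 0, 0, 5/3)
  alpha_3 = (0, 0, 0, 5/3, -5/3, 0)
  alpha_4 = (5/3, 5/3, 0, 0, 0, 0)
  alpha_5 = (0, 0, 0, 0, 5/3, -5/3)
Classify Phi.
type A_5

Compute the Cartan integers a_ij = 2(alpha_i, alpha_j)/(alpha_j, alpha_j); the resulting 5x5 Cartan matrix is
[[2, 0, -1, 0, 0], [0, 2, 0, -1, -1], [-1, 0, 2, 0, -1], [0, -1, 0, 2, 0], [0, -1, -1, 0, 2]].
All simple roots have the same length, so the diagram is simply laced. The associated Dynkin diagram is a chain of 5 nodes with single edges (A_5), so the type is A_5 (the algebra sl(6)).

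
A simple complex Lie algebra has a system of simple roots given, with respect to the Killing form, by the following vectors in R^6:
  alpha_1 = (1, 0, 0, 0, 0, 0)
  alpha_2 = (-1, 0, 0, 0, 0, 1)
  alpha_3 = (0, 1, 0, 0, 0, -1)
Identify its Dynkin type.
Compute the Cartan integers a_ij = 2(alpha_i, alpha_j)/(alpha_j, alpha_j); the resulting 3x3 Cartan matrix is
[[2, -1, 0], [-2, 2, -1], [0, -1, 2]].
The roots have two lengths (squared-length ratio 2:1); the short ones are alpha_{1}. The associated Dynkin diagram is a chain of 3 nodes with a double edge at one end; the terminal node there is the unique short simple root (B_3), so the type is B_3 (the algebra so(7)).

type B_3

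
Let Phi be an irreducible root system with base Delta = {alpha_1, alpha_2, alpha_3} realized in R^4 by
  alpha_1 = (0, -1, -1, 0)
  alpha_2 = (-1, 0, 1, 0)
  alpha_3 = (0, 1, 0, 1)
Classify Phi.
Compute the Cartan integers a_ij = 2(alpha_i, alpha_j)/(alpha_j, alpha_j); the resulting 3x3 Cartan matrix is
[[2, -1, -1], [-1, 2, 0], [-1, 0, 2]].
All simple roots have the same length, so the diagram is simply laced. The associated Dynkin diagram is a chain of 3 nodes with single edges (A_3), so the type is A_3 (the algebra sl(4)).

A3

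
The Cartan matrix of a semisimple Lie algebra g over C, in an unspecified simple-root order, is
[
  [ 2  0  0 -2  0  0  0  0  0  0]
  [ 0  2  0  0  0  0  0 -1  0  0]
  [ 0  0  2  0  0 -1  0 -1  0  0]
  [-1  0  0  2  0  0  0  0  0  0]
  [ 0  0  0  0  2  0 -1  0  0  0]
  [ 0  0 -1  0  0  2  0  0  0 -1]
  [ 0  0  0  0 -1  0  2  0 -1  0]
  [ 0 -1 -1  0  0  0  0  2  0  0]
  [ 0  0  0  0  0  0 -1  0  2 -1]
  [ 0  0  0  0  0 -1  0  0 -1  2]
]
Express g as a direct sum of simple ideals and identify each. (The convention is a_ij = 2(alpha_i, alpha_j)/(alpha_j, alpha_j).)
A_8 (sl(9)) + B_2 (so(5))

The diagram associated to this matrix has two connected components: the simple roots {alpha_2, alpha_3, alpha_5, alpha_6, alpha_7, alpha_8, alpha_9, alpha_10} form a chain of 8 nodes with single edges (A_8), and {alpha_1, alpha_4} form a chain of 2 nodes with a double edge at one end; the terminal node there is the unique short simple root (B_2). A semisimple Lie algebra decomposes uniquely as the direct sum of simple ideals, one per connected component of its Dynkin diagram, so g ≅ A_8 ⊕ B_2 (dimension 80 + 10 = 90).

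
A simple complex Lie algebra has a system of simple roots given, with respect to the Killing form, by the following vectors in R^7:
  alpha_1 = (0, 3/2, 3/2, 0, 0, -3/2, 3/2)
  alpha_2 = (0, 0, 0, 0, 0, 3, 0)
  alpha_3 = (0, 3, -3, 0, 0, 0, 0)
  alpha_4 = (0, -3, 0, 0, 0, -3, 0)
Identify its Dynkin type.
Compute the Cartan integers a_ij = 2(alpha_i, alpha_j)/(alpha_j, alpha_j); the resulting 4x4 Cartan matrix is
[[2, -1, 0, 0], [-1, 2, 0, -1], [0, 0, 2, -1], [0, -2, -1, 2]].
The roots have two lengths (squared-length ratio 2:1); the short ones are alpha_{1,2}. The associated Dynkin diagram is a chain of 4 nodes with a double edge between the middle two (F_4), so the type is F_4.

F4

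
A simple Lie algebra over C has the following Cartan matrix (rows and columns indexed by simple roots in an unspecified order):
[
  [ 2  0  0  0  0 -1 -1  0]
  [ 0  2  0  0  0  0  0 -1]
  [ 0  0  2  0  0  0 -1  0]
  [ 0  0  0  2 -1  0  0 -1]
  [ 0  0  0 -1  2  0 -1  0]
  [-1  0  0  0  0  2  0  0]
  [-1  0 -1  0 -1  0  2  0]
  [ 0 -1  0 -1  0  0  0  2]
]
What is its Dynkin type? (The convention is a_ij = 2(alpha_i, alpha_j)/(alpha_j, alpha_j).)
The matrix has rank 8 with 2's on the diagonal. Reading the off-diagonal entries as Dynkin edges (a single edge where a_ij = a_ji = -1; a double or triple edge where a_ij * a_ji = 2 or 3), the diagram is a chain of 7 nodes with one extra node attached to the third node from one end (E_8). One simple-root ordering that puts it in standard form is (alpha_6, alpha_3, alpha_1, alpha_7, alpha_5, alpha_4, alpha_8, alpha_2). So the algebra is type E_8.

E8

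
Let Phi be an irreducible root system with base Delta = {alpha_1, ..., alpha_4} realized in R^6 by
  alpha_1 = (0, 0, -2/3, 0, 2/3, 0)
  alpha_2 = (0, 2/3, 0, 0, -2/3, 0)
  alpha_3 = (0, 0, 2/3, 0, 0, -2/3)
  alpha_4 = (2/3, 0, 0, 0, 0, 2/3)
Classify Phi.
Compute the Cartan integers a_ij = 2(alpha_i, alpha_j)/(alpha_j, alpha_j); the resulting 4x4 Cartan matrix is
[[2, -1, -1, 0], [-1, 2, 0, 0], [-1, 0, 2, -1], [0, 0, -1, 2]].
All simple roots have the same length, so the diagram is simply laced. The associated Dynkin diagram is a chain of 4 nodes with single edges (A_4), so the type is A_4 (the algebra sl(5)).

A_4 (sl(5))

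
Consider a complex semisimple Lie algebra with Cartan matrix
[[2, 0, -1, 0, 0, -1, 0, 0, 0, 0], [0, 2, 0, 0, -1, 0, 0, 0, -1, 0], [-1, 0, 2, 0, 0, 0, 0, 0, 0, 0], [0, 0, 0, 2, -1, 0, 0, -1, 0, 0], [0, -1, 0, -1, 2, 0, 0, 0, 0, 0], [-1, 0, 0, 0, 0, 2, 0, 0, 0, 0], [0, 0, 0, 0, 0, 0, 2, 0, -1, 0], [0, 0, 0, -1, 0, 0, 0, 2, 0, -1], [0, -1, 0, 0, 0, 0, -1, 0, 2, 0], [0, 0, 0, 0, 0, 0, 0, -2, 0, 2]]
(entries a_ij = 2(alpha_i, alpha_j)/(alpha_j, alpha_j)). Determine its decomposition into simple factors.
The diagram associated to this matrix has two connected components: the simple roots {alpha_1, alpha_3, alpha_6} form a chain of 3 nodes with single edges (A_3), and {alpha_2, alpha_4, alpha_5, alpha_7, alpha_8, alpha_9, alpha_10} form a chain of 7 nodes with a double edge at one end; the terminal node there is the unique long simple root (C_7). A semisimple Lie algebra decomposes uniquely as the direct sum of simple ideals, one per connected component of its Dynkin diagram, so g ≅ A_3 ⊕ C_7 (dimension 15 + 105 = 120).

A_3 + C_7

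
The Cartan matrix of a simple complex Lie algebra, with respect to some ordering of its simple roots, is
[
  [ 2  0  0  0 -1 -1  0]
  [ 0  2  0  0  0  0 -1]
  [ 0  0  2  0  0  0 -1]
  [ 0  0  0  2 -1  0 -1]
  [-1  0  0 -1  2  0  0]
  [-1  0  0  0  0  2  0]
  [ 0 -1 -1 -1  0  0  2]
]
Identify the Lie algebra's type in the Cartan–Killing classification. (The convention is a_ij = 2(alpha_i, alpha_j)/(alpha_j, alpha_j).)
D_7 (so(14))

The matrix has rank 7 with 2's on the diagonal. Reading the off-diagonal entries as Dynkin edges (a single edge where a_ij = a_ji = -1; a double or triple edge where a_ij * a_ji = 2 or 3), the diagram is a chain of 5 nodes with a fork of two nodes at one end (D_7). One simple-root ordering that puts it in standard form is (alpha_6, alpha_1, alpha_5, alpha_4, alpha_7, alpha_3, alpha_2). So the algebra is type D_7, i.e. so(14).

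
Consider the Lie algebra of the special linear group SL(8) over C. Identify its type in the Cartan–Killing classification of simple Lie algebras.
This is sl(8), which has dimension 8^2 - 1 = 63 and rank 8 - 1 = 7 (a Cartan subalgebra is the diagonal traceless matrices). In the classification of classical Lie algebras, the special linear algebra sl(n+1) has type A_n; here n = 7, so the Dynkin diagram is a chain of 7 nodes with single edges (A_7). Hence the type is A_7.

A_7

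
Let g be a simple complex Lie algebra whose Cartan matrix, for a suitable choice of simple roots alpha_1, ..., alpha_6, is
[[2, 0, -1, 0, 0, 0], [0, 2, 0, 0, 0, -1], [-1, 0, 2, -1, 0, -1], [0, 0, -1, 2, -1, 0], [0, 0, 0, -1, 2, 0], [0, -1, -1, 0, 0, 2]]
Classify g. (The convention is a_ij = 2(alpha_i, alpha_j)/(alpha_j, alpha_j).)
The matrix has rank 6 with 2's on the diagonal. Reading the off-diagonal entries as Dynkin edges (a single edge where a_ij = a_ji = -1; a double or triple edge where a_ij * a_ji = 2 or 3), the diagram is a chain of 5 nodes with one extra node attached to the third node from one end (E_6). One simple-root ordering that puts it in standard form is (alpha_5, alpha_1, alpha_4, alpha_3, alpha_6, alpha_2). So the algebra is type E_6.

type E_6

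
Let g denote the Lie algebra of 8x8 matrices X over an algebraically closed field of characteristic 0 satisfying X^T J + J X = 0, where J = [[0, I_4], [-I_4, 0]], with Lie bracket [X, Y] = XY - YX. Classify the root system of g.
This is sp(8), which has dimension 8(8+1)/2 = 36 and rank 8/2 = 4. In the classification of classical Lie algebras, the symplectic algebra sp(2n) has type C_n; here n = 4, so the Dynkin diagram is a chain of 4 nodes with a double edge at one end; the terminal node there is the unique long simple root (C_4). Hence the type is C_4.

C_4 (sp(8))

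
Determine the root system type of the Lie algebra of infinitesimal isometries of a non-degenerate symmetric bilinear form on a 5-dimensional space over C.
B_2 (so(5))

This is so(5) with 5 odd, which has dimension 5(5-1)/2 = 10 and rank (5-1)/2 = 2. In the classification of classical Lie algebras, the orthogonal algebra so(2n+1) in an odd number of variables has type B_n; here n = 2, so the Dynkin diagram is a chain of 2 nodes with a double edge at one end; the terminal node there is the unique short simple root (B_2). Hence the type is B_2.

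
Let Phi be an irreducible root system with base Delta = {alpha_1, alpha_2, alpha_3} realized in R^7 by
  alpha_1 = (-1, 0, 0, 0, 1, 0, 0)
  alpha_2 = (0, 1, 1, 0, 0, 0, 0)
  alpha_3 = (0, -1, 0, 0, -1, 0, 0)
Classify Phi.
Compute the Cartan integers a_ij = 2(alpha_i, alpha_j)/(alpha_j, alpha_j); the resulting 3x3 Cartan matrix is
[[2, 0, -1], [0, 2, -1], [-1, -1, 2]].
All simple roots have the same length, so the diagram is simply laced. The associated Dynkin diagram is a chain of 3 nodes with single edges (A_3), so the type is A_3 (the algebra sl(4)).

A3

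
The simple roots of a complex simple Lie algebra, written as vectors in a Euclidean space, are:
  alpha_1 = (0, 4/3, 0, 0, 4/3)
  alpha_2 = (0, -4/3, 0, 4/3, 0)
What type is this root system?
Compute the Cartan integers a_ij = 2(alpha_i, alpha_j)/(alpha_j, alpha_j); the resulting 2x2 Cartan matrix is
[[2, -1], [-1, 2]].
All simple roots have the same length, so the diagram is simply laced. The associated Dynkin diagram is a chain of 2 nodes with single edges (A_2), so the type is A_2 (the algebra sl(3)).

type A_2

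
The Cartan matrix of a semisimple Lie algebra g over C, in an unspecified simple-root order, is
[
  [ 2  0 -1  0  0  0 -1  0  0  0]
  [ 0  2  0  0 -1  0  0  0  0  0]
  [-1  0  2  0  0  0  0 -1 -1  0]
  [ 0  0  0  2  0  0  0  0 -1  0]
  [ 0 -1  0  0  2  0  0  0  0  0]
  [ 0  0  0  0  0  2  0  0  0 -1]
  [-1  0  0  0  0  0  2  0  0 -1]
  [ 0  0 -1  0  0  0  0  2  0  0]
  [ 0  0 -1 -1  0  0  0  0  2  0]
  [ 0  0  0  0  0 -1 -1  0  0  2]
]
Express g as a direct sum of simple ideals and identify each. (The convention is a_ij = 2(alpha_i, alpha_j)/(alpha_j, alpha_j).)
A2 + E8

The diagram associated to this matrix has two connected components: the simple roots {alpha_2, alpha_5} form a chain of 2 nodes with single edges (A_2), and {alpha_1, alpha_3, alpha_4, alpha_6, alpha_7, alpha_8, alpha_9, alpha_10} form a chain of 7 nodes with one extra node attached to the third node from one end (E_8). A semisimple Lie algebra decomposes uniquely as the direct sum of simple ideals, one per connected component of its Dynkin diagram, so g ≅ A_2 ⊕ E_8 (dimension 8 + 248 = 256).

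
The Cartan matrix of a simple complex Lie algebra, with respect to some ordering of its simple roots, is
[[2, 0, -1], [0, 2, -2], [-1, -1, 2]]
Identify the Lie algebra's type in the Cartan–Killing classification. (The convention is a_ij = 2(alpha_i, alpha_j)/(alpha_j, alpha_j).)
C3

The matrix has rank 3 with 2's on the diagonal. Reading the off-diagonal entries as Dynkin edges (a single edge where a_ij = a_ji = -1; a double or triple edge where a_ij * a_ji = 2 or 3), the diagram is a chain of 3 nodes with a double edge at one end; the terminal node there is the unique long simple root (C_3). One simple-root ordering that puts it in standard form is (alpha_1, alpha_3, alpha_2). So the algebra is type C_3, i.e. sp(6).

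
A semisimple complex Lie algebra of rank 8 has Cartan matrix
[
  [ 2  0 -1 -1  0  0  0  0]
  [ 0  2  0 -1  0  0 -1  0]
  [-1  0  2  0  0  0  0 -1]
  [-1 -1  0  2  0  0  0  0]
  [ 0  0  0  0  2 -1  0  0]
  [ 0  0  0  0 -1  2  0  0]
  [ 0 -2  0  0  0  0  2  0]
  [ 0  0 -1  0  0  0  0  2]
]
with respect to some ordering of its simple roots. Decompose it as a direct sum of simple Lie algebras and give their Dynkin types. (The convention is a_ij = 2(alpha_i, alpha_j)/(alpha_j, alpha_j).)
The diagram associated to this matrix has two connected components: the simple roots {alpha_5, alpha_6} form a chain of 2 nodes with single edges (A_2), and {alpha_1, alpha_2, alpha_3, alpha_4, alpha_7, alpha_8} form a chain of 6 nodes with a double edge at one end; the terminal node there is the unique long simple root (C_6). A semisimple Lie algebra decomposes uniquely as the direct sum of simple ideals, one per connected component of its Dynkin diagram, so g ≅ A_2 ⊕ C_6 (dimension 8 + 78 = 86).

A2 + C6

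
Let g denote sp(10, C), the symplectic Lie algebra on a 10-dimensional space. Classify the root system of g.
This is sp(10), which has dimension 10(10+1)/2 = 55 and rank 10/2 = 5. In the classification of classical Lie algebras, the symplectic algebra sp(2n) has type C_n; here n = 5, so the Dynkin diagram is a chain of 5 nodes with a double edge at one end; the terminal node there is the unique long simple root (C_5). Hence the type is C_5.

type C_5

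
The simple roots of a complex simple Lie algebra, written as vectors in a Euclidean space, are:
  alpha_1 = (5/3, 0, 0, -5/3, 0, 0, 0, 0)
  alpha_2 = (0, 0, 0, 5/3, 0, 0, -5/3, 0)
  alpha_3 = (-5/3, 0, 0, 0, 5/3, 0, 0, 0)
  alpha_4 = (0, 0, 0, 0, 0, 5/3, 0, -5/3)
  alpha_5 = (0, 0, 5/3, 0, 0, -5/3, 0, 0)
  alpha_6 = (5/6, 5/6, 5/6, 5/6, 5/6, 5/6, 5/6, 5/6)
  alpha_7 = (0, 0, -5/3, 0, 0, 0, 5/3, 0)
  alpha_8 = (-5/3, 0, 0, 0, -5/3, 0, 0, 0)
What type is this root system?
Compute the Cartan integers a_ij = 2(alpha_i, alpha_j)/(alpha_j, alpha_j); the resulting 8x8 Cartan matrix is
[[2, -1, -1, 0, 0, 0, 0, -1], [-1, 2, 0, 0, 0, 0, -1, 0], [-1, 0, 2, 0, 0, 0, 0, 0], [0, 0, 0, 2, -1, 0, 0, 0], [0, 0, 0, -1, 2, 0, -1, 0], [0, 0, 0, 0, 0, 2, 0, -1], [0, -1, 0, 0, -1, 0, 2, 0], [-1, 0, 0, 0, 0, -1, 0, 2]].
All simple roots have the same length, so the diagram is simply laced. The associated Dynkin diagram is a chain of 7 nodes with one extra node attached to the third node from one end (E_8), so the type is E_8.

E_8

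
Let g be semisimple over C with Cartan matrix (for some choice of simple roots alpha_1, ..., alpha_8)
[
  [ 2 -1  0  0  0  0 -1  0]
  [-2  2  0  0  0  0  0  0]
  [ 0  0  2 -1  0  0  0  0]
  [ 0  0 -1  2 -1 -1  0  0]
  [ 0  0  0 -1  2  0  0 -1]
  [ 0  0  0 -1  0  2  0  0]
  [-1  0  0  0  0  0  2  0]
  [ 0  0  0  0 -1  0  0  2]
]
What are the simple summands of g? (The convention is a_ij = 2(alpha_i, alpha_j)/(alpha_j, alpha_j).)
C_3 + D_5

The diagram associated to this matrix has two connected components: the simple roots {alpha_1, alpha_2, alpha_7} form a chain of 3 nodes with a double edge at one end; the terminal node there is the unique long simple root (C_3), and {alpha_3, alpha_4, alpha_5, alpha_6, alpha_8} form a chain of 3 nodes with a fork of two nodes at one end (D_5). A semisimple Lie algebra decomposes uniquely as the direct sum of simple ideals, one per connected component of its Dynkin diagram, so g ≅ C_3 ⊕ D_5 (dimension 21 + 45 = 66).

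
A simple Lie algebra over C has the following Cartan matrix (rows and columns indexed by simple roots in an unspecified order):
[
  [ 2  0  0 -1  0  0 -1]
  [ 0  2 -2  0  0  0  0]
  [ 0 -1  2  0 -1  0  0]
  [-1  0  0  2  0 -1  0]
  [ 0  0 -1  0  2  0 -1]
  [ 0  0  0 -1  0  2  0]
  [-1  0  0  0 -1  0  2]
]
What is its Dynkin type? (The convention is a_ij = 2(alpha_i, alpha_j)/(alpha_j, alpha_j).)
The matrix has rank 7 with 2's on the diagonal. Reading the off-diagonal entries as Dynkin edges (a single edge where a_ij = a_ji = -1; a double or triple edge where a_ij * a_ji = 2 or 3), the diagram is a chain of 7 nodes with a double edge at one end; the terminal node there is the unique long simple root (C_7). One simple-root ordering that puts it in standard form is (alpha_6, alpha_4, alpha_1, alpha_7, alpha_5, alpha_3, alpha_2). So the algebra is type C_7, i.e. sp(14).

type C_7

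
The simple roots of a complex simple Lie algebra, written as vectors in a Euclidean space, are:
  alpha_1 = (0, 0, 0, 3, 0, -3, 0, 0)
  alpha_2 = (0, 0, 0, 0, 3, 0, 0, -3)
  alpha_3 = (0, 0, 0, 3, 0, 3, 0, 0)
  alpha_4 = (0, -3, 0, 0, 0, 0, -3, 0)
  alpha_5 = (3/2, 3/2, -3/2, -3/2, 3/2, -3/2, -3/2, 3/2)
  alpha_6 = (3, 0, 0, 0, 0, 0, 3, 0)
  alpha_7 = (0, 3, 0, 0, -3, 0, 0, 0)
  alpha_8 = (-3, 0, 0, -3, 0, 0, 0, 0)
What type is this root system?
E_8

Compute the Cartan integers a_ij = 2(alpha_i, alpha_j)/(alpha_j, alpha_j); the resulting 8x8 Cartan matrix is
[[2, 0, 0, 0, 0, 0, 0, -1], [0, 2, 0, 0, 0, 0, -1, 0], [0, 0, 2, 0, -1, 0, 0, -1], [0, 0, 0, 2, 0, -1, -1, 0], [0, 0, -1, 0, 2, 0, 0, 0], [0, 0, 0, -1, 0, 2, 0, -1], [0, -1, 0, -1, 0, 0, 2, 0], [-1, 0, -1, 0, 0, -1, 0, 2]].
All simple roots have the same length, so the diagram is simply laced. The associated Dynkin diagram is a chain of 7 nodes with one extra node attached to the third node from one end (E_8), so the type is E_8.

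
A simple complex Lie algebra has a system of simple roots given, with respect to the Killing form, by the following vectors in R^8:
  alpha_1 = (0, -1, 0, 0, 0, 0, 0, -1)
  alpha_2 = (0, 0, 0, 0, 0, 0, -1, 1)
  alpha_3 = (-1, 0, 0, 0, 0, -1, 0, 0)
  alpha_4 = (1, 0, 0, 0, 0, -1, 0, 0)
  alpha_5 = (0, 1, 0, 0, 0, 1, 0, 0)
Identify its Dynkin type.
Compute the Cartan integers a_ij = 2(alpha_i, alpha_j)/(alpha_j, alpha_j); the resulting 5x5 Cartan matrix is
[[2, -1, 0, 0, -1], [-1, 2, 0, 0, 0], [0, 0, 2, 0, -1], [0, 0, 0, 2, -1], [-1, 0, -1, -1, 2]].
All simple roots have the same length, so the diagram is simply laced. The associated Dynkin diagram is a chain of 3 nodes with a fork of two nodes at one end (D_5), so the type is D_5 (the algebra so(10)).

D_5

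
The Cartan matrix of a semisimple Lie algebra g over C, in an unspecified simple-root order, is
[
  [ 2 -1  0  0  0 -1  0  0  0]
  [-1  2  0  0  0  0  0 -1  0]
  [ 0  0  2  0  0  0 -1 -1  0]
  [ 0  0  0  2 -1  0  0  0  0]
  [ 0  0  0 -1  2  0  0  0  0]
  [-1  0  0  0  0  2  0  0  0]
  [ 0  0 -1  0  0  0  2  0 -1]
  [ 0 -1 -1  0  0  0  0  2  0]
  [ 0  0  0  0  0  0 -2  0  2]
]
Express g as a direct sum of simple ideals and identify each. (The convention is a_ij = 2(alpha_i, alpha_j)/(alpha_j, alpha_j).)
The diagram associated to this matrix has two connected components: the simple roots {alpha_4, alpha_5} form a chain of 2 nodes with single edges (A_2), and {alpha_1, alpha_2, alpha_3, alpha_6, alpha_7, alpha_8, alpha_9} form a chain of 7 nodes with a double edge at one end; the terminal node there is the unique long simple root (C_7). A semisimple Lie algebra decomposes uniquely as the direct sum of simple ideals, one per connected component of its Dynkin diagram, so g ≅ A_2 ⊕ C_7 (dimension 8 + 105 = 113).

A_2 (sl(3)) ⊕ C_7 (sp(14))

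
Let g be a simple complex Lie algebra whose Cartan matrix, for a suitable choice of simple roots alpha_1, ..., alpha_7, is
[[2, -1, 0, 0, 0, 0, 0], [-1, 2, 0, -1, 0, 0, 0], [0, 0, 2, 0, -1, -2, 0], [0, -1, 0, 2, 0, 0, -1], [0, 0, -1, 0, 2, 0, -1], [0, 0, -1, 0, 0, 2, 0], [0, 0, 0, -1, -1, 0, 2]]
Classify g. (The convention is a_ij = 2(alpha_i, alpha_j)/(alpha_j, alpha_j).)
The matrix has rank 7 with 2's on the diagonal. Reading the off-diagonal entries as Dynkin edges (a single edge where a_ij = a_ji = -1; a double or triple edge where a_ij * a_ji = 2 or 3), the diagram is a chain of 7 nodes with a double edge at one end; the terminal node there is the unique short simple root (B_7). One simple-root ordering that puts it in standard form is (alpha_1, alpha_2, alpha_4, alpha_7, alpha_5, alpha_3, alpha_6). So the algebra is type B_7, i.e. so(15).

type B_7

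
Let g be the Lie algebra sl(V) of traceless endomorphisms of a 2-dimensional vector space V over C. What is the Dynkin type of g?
This is sl(2), which has dimension 2^2 - 1 = 3 and rank 2 - 1 = 1 (a Cartan subalgebra is the diagonal traceless matrices). In the classification of classical Lie algebras, the special linear algebra sl(n+1) has type A_n; here n = 1, so the Dynkin diagram is a chain of 1 nodes with single edges (A_1). Hence the type is A_1.

type A_1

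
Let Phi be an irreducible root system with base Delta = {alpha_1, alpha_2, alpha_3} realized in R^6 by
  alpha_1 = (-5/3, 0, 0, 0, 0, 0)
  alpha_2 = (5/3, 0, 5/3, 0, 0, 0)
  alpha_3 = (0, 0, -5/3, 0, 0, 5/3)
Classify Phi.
Compute the Cartan integers a_ij = 2(alpha_i, alpha_j)/(alpha_j, alpha_j); the resulting 3x3 Cartan matrix is
[[2, -1, 0], [-2, 2, -1], [0, -1, 2]].
The roots have two lengths (squared-length ratio 2:1); the short ones are alpha_{1}. The associated Dynkin diagram is a chain of 3 nodes with a double edge at one end; the terminal node there is the unique short simple root (B_3), so the type is B_3 (the algebra so(7)).

B_3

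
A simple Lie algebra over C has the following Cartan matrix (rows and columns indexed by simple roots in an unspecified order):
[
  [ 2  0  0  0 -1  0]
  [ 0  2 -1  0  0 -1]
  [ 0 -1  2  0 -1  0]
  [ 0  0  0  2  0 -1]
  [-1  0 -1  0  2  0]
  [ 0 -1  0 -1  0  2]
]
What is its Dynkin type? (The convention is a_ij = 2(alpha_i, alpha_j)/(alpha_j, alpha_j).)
The matrix has rank 6 with 2's on the diagonal. Reading the off-diagonal entries as Dynkin edges (a single edge where a_ij = a_ji = -1; a double or triple edge where a_ij * a_ji = 2 or 3), the diagram is a chain of 6 nodes with single edges (A_6). One simple-root ordering that puts it in standard form is (alpha_4, alpha_6, alpha_2, alpha_3, alpha_5, alpha_1). So the algebra is type A_6, i.e. sl(7).

A_6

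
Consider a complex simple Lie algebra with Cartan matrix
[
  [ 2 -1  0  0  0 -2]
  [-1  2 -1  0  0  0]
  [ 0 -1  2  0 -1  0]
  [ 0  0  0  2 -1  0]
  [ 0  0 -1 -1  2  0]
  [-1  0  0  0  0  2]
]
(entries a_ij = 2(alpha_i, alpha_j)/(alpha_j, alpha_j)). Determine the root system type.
The matrix has rank 6 with 2's on the diagonal. Reading the off-diagonal entries as Dynkin edges (a single edge where a_ij = a_ji = -1; a double or triple edge where a_ij * a_ji = 2 or 3), the diagram is a chain of 6 nodes with a double edge at one end; the terminal node there is the unique short simple root (B_6). One simple-root ordering that puts it in standard form is (alpha_4, alpha_5, alpha_3, alpha_2, alpha_1, alpha_6). So the algebra is type B_6, i.e. so(13).

B_6 (so(13))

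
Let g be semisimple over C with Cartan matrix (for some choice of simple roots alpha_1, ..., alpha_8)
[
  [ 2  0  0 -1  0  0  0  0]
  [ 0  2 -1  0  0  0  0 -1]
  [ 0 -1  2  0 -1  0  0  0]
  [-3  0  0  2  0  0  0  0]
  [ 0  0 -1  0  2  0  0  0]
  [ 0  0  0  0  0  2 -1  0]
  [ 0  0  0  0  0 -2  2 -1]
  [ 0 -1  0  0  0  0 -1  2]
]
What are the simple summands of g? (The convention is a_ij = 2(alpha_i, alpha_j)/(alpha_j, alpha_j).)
The diagram associated to this matrix has two connected components: the simple roots {alpha_2, alpha_3, alpha_5, alpha_6, alpha_7, alpha_8} form a chain of 6 nodes with a double edge at one end; the terminal node there is the unique short simple root (B_6), and {alpha_1, alpha_4} form two nodes joined by a triple edge (G_2). A semisimple Lie algebra decomposes uniquely as the direct sum of simple ideals, one per connected component of its Dynkin diagram, so g ≅ B_6 ⊕ G_2 (dimension 78 + 14 = 92).

type B_6 + type G_2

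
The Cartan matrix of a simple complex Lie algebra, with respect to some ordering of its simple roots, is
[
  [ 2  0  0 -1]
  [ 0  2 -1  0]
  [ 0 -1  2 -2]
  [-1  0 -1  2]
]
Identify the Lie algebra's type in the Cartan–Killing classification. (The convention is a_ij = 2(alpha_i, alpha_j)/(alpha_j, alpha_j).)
type F_4

The matrix has rank 4 with 2's on the diagonal. Reading the off-diagonal entries as Dynkin edges (a single edge where a_ij = a_ji = -1; a double or triple edge where a_ij * a_ji = 2 or 3), the diagram is a chain of 4 nodes with a double edge between the middle two (F_4). One simple-root ordering that puts it in standard form is (alpha_2, alpha_3, alpha_4, alpha_1). So the algebra is type F_4.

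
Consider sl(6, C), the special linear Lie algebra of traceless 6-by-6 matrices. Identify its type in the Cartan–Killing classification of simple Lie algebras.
A_5

This is sl(6), which has dimension 6^2 - 1 = 35 and rank 6 - 1 = 5 (a Cartan subalgebra is the diagonal traceless matrices). In the classification of classical Lie algebras, the special linear algebra sl(n+1) has type A_n; here n = 5, so the Dynkin diagram is a chain of 5 nodes with single edges (A_5). Hence the type is A_5.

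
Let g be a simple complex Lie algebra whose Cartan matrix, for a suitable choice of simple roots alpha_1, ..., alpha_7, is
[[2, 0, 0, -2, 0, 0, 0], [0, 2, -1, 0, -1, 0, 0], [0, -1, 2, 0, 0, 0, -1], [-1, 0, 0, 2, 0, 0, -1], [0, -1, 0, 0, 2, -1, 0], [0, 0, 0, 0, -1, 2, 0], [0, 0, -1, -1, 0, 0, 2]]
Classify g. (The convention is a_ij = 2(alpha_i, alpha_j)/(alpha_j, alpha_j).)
The matrix has rank 7 with 2's on the diagonal. Reading the off-diagonal entries as Dynkin edges (a single edge where a_ij = a_ji = -1; a double or triple edge where a_ij * a_ji = 2 or 3), the diagram is a chain of 7 nodes with a double edge at one end; the terminal node there is the unique long simple root (C_7). One simple-root ordering that puts it in standard form is (alpha_6, alpha_5, alpha_2, alpha_3, alpha_7, alpha_4, alpha_1). So the algebra is type C_7, i.e. sp(14).

C_7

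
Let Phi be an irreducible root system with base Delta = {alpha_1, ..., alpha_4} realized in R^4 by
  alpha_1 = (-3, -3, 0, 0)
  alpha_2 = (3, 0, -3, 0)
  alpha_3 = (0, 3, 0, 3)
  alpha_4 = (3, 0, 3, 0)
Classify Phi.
D_4 (so(8))

Compute the Cartan integers a_ij = 2(alpha_i, alpha_j)/(alpha_j, alpha_j); the resulting 4x4 Cartan matrix is
[[2, -1, -1, -1], [-1, 2, 0, 0], [-1, 0, 2, 0], [-1, 0, 0, 2]].
All simple roots have the same length, so the diagram is simply laced. The associated Dynkin diagram is a chain of 2 nodes with a fork of two nodes at one end (D_4), so the type is D_4 (the algebra so(8)).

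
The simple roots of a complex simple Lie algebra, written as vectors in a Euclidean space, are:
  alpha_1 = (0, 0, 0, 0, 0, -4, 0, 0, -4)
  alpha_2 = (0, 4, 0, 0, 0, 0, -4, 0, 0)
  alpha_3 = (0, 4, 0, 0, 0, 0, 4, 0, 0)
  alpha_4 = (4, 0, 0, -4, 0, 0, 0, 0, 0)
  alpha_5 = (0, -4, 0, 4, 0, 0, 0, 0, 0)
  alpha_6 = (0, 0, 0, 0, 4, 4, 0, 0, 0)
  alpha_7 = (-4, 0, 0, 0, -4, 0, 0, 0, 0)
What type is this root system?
D7

Compute the Cartan integers a_ij = 2(alpha_i, alpha_j)/(alpha_j, alpha_j); the resulting 7x7 Cartan matrix is
[[2, 0, 0, 0, 0, -1, 0], [0, 2, 0, 0, -1, 0, 0], [0, 0, 2, 0, -1, 0, 0], [0, 0, 0, 2, -1, 0, -1], [0, -1, -1, -1, 2, 0, 0], [-1, 0, 0, 0, 0, 2, -1], [0, 0, 0, -1, 0, -1, 2]].
All simple roots have the same length, so the diagram is simply laced. The associated Dynkin diagram is a chain of 5 nodes with a fork of two nodes at one end (D_7), so the type is D_7 (the algebra so(14)).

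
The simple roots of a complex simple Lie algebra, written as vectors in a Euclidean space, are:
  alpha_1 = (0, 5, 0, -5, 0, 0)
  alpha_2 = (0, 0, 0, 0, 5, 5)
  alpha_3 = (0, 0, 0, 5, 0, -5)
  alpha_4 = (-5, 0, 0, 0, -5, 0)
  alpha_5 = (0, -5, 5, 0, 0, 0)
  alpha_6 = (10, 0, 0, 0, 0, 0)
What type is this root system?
Compute the Cartan integers a_ij = 2(alpha_i, alpha_j)/(alpha_j, alpha_j); the resulting 6x6 Cartan matrix is
[[2, 0, -1, 0, -1, 0], [0, 2, -1, -1, 0, 0], [-1, -1, 2, 0, 0, 0], [0, -1, 0, 2, 0, -1], [-1, 0, 0, 0, 2, 0], [0, 0, 0, -2, 0, 2]].
The roots have two lengths (squared-length ratio 2:1); the short ones are alpha_{1,2,3,4,5}. The associated Dynkin diagram is a chain of 6 nodes with a double edge at one end; the terminal node there is the unique long simple root (C_6), so the type is C_6 (the algebra sp(12)).

C_6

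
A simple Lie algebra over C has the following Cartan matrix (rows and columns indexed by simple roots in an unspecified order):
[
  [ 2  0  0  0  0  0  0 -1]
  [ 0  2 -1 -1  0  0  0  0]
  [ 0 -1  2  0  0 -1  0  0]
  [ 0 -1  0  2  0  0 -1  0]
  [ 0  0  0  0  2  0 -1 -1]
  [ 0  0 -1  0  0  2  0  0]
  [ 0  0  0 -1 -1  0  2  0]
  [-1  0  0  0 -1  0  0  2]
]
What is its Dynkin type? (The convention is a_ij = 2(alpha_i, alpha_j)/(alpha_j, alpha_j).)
type A_8

The matrix has rank 8 with 2's on the diagonal. Reading the off-diagonal entries as Dynkin edges (a single edge where a_ij = a_ji = -1; a double or triple edge where a_ij * a_ji = 2 or 3), the diagram is a chain of 8 nodes with single edges (A_8). One simple-root ordering that puts it in standard form is (alpha_6, alpha_3, alpha_2, alpha_4, alpha_7, alpha_5, alpha_8, alpha_1). So the algebra is type A_8, i.e. sl(9).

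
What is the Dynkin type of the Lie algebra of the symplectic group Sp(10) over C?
C_5

This is sp(10), which has dimension 10(10+1)/2 = 55 and rank 10/2 = 5. In the classification of classical Lie algebras, the symplectic algebra sp(2n) has type C_n; here n = 5, so the Dynkin diagram is a chain of 5 nodes with a double edge at one end; the terminal node there is the unique long simple root (C_5). Hence the type is C_5.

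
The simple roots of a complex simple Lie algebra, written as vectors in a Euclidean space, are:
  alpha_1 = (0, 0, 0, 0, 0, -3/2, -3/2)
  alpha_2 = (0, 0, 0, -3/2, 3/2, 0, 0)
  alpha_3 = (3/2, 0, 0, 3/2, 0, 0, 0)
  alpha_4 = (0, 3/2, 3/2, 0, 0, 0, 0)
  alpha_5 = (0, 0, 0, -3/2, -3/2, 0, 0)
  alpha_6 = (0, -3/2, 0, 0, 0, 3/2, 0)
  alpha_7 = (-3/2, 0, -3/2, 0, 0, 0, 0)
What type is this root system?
type D_7

Compute the Cartan integers a_ij = 2(alpha_i, alpha_j)/(alpha_j, alpha_j); the resulting 7x7 Cartan matrix is
[[2, 0, 0, 0, 0, -1, 0], [0, 2, -1, 0, 0, 0, 0], [0, -1, 2, 0, -1, 0, -1], [0, 0, 0, 2, 0, -1, -1], [0, 0, -1, 0, 2, 0, 0], [-1, 0, 0, -1, 0, 2, 0], [0, 0, -1, -1, 0, 0, 2]].
All simple roots have the same length, so the diagram is simply laced. The associated Dynkin diagram is a chain of 5 nodes with a fork of two nodes at one end (D_7), so the type is D_7 (the algebra so(14)).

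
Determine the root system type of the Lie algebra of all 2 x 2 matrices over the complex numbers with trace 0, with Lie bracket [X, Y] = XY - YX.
This is sl(2), which has dimension 2^2 - 1 = 3 and rank 2 - 1 = 1 (a Cartan subalgebra is the diagonal traceless matrices). In the classification of classical Lie algebras, the special linear algebra sl(n+1) has type A_n; here n = 1, so the Dynkin diagram is a chain of 1 nodes with single edges (A_1). Hence the type is A_1.

A_1 (sl(2))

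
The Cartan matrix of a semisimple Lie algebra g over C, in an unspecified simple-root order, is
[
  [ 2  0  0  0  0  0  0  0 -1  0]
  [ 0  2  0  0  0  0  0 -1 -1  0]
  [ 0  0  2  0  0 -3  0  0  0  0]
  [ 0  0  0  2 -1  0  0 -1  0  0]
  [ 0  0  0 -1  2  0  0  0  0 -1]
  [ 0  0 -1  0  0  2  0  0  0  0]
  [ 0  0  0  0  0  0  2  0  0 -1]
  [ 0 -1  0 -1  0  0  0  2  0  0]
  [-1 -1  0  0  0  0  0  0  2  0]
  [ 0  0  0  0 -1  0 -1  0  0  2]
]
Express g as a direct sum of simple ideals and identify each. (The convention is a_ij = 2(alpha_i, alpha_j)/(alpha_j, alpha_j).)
A_8 ⊕ G_2

The diagram associated to this matrix has two connected components: the simple roots {alpha_1, alpha_2, alpha_4, alpha_5, alpha_7, alpha_8, alpha_9, alpha_10} form a chain of 8 nodes with single edges (A_8), and {alpha_3, alpha_6} form two nodes joined by a triple edge (G_2). A semisimple Lie algebra decomposes uniquely as the direct sum of simple ideals, one per connected component of its Dynkin diagram, so g ≅ A_8 ⊕ G_2 (dimension 80 + 14 = 94).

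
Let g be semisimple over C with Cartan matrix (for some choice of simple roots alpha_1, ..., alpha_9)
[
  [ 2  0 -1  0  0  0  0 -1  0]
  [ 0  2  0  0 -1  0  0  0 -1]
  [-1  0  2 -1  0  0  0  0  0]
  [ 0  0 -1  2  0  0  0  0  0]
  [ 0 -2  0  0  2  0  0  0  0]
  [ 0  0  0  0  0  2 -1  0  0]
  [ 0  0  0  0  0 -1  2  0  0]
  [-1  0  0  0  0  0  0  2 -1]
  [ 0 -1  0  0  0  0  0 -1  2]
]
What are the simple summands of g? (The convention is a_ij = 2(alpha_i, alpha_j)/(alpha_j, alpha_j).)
The diagram associated to this matrix has two connected components: the simple roots {alpha_6, alpha_7} form a chain of 2 nodes with single edges (A_2), and {alpha_1, alpha_2, alpha_3, alpha_4, alpha_5, alpha_8, alpha_9} form a chain of 7 nodes with a double edge at one end; the terminal node there is the unique long simple root (C_7). A semisimple Lie algebra decomposes uniquely as the direct sum of simple ideals, one per connected component of its Dynkin diagram, so g ≅ A_2 ⊕ C_7 (dimension 8 + 105 = 113).

type A_2 ⊕ type C_7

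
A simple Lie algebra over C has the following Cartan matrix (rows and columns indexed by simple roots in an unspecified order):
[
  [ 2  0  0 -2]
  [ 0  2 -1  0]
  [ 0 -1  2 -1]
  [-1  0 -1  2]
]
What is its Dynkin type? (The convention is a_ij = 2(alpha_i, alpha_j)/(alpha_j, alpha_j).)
The matrix has rank 4 with 2's on the diagonal. Reading the off-diagonal entries as Dynkin edges (a single edge where a_ij = a_ji = -1; a double or triple edge where a_ij * a_ji = 2 or 3), the diagram is a chain of 4 nodes with a double edge at one end; the terminal node there is the unique long simple root (C_4). One simple-root ordering that puts it in standard form is (alpha_2, alpha_3, alpha_4, alpha_1). So the algebra is type C_4, i.e. sp(8).

type C_4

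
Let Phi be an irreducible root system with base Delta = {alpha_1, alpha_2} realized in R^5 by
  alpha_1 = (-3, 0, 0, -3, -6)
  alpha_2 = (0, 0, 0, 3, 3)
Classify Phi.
G_2

Compute the Cartan integers a_ij = 2(alpha_i, alpha_j)/(alpha_j, alpha_j); the resulting 2x2 Cartan matrix is
[[2, -3], [-1, 2]].
The roots have two lengths (squared-length ratio 3:1); the short ones are alpha_{2}. The associated Dynkin diagram is two nodes joined by a triple edge (G_2), so the type is G_2.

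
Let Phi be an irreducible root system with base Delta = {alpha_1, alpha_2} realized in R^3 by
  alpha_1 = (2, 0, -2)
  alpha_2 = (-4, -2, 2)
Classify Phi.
Compute the Cartan integers a_ij = 2(alpha_i, alpha_j)/(alpha_j, alpha_j); the resulting 2x2 Cartan matrix is
[[2, -1], [-3, 2]].
The roots have two lengths (squared-length ratio 3:1); the short ones are alpha_{1}. The associated Dynkin diagram is two nodes joined by a triple edge (G_2), so the type is G_2.

G_2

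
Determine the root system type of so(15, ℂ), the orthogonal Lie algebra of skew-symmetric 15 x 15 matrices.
This is so(15) with 15 odd, which has dimension 15(15-1)/2 = 105 and rank (15-1)/2 = 7. In the classification of classical Lie algebras, the orthogonal algebra so(2n+1) in an odd number of variables has type B_n; here n = 7, so the Dynkin diagram is a chain of 7 nodes with a double edge at one end; the terminal node there is the unique short simple root (B_7). Hence the type is B_7.

type B_7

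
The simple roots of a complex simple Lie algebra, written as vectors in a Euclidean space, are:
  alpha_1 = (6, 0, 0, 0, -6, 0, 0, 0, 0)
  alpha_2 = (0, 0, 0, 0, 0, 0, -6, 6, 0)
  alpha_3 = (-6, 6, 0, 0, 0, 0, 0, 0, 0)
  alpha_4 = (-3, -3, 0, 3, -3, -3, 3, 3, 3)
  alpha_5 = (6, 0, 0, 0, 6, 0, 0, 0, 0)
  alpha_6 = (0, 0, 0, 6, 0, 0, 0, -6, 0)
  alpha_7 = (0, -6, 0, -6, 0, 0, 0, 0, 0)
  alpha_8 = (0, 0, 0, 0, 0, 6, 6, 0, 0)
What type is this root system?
type E_8

Compute the Cartan integers a_ij = 2(alpha_i, alpha_j)/(alpha_j, alpha_j); the resulting 8x8 Cartan matrix is
[[2, 0, -1, 0, 0, 0, 0, 0], [0, 2, 0, 0, 0, -1, 0, -1], [-1, 0, 2, 0, -1, 0, -1, 0], [0, 0, 0, 2, -1, 0, 0, 0], [0, 0, -1, -1, 2, 0, 0, 0], [0, -1, 0, 0, 0, 2, -1, 0], [0, 0, -1, 0, 0, -1, 2, 0], [0, -1, 0, 0, 0, 0, 0, 2]].
All simple roots have the same length, so the diagram is simply laced. The associated Dynkin diagram is a chain of 7 nodes with one extra node attached to the third node from one end (E_8), so the type is E_8.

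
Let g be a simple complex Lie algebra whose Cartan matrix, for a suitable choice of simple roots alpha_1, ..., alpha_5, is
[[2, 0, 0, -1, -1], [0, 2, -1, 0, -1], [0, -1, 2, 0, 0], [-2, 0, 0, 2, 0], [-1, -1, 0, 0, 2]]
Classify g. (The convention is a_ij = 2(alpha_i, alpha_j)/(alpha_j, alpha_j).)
The matrix has rank 5 with 2's on the diagonal. Reading the off-diagonal entries as Dynkin edges (a single edge where a_ij = a_ji = -1; a double or triple edge where a_ij * a_ji = 2 or 3), the diagram is a chain of 5 nodes with a double edge at one end; the terminal node there is the unique long simple root (C_5). One simple-root ordering that puts it in standard form is (alpha_3, alpha_2, alpha_5, alpha_1, alpha_4). So the algebra is type C_5, i.e. sp(10).

C_5 (sp(10))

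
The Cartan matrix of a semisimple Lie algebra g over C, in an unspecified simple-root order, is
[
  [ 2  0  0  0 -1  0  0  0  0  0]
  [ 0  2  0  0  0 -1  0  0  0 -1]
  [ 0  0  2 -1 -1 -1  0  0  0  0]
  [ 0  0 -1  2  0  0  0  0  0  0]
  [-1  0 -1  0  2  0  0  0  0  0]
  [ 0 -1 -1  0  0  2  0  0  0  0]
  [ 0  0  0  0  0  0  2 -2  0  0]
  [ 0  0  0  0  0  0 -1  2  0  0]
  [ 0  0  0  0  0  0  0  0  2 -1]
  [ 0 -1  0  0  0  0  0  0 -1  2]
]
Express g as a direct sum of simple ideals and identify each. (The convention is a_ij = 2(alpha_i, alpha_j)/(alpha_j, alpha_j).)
The diagram associated to this matrix has two connected components: the simple roots {alpha_7, alpha_8} form a chain of 2 nodes with a double edge at one end; the terminal node there is the unique short simple root (B_2), and {alpha_1, alpha_2, alpha_3, alpha_4, alpha_5, alpha_6, alpha_9, alpha_10} form a chain of 7 nodes with one extra node attached to the third node from one end (E_8). A semisimple Lie algebra decomposes uniquely as the direct sum of simple ideals, one per connected component of its Dynkin diagram, so g ≅ B_2 ⊕ E_8 (dimension 10 + 248 = 258).

B_2 (so(5)) ⊕ E_8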